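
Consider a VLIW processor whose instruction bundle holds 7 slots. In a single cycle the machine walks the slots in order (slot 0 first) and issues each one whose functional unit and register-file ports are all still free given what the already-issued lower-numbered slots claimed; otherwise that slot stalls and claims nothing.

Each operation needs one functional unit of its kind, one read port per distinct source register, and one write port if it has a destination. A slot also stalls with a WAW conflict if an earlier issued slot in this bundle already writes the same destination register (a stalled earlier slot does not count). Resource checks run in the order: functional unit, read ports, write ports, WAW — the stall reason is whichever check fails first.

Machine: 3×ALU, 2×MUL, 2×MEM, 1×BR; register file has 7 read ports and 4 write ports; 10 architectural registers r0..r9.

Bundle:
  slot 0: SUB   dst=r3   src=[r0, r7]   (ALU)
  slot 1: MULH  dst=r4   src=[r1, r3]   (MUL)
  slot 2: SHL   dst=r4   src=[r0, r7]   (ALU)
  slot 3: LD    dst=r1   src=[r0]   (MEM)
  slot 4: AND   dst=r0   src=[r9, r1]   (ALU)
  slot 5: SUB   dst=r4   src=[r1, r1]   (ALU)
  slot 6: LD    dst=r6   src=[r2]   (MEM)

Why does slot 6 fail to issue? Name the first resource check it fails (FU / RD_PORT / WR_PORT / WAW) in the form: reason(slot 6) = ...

#0 ALU src=r0,r7 dispatched  <A:2 Mu:2 Ld:2 B:1 rd:5 wr:3>
#1 MUL src=r1,r3 dispatched  <A:2 Mu:1 Ld:2 B:1 rd:3 wr:2>
#2 ALU src=r0,r7 held:WAW  <A:2 Mu:1 Ld:2 B:1 rd:3 wr:2>
#3 MEM src=r0 dispatched  <A:2 Mu:1 Ld:1 B:1 rd:2 wr:1>
#4 ALU src=r9,r1 dispatched  <A:1 Mu:1 Ld:1 B:1 rd:0 wr:0>
#5 ALU src=r1,r1 held:RD_PORT  <A:1 Mu:1 Ld:1 B:1 rd:0 wr:0>
#6 MEM src=r2 held:RD_PORT  <A:1 Mu:1 Ld:1 B:1 rd:0 wr:0>

reason(slot 6) = RD_PORT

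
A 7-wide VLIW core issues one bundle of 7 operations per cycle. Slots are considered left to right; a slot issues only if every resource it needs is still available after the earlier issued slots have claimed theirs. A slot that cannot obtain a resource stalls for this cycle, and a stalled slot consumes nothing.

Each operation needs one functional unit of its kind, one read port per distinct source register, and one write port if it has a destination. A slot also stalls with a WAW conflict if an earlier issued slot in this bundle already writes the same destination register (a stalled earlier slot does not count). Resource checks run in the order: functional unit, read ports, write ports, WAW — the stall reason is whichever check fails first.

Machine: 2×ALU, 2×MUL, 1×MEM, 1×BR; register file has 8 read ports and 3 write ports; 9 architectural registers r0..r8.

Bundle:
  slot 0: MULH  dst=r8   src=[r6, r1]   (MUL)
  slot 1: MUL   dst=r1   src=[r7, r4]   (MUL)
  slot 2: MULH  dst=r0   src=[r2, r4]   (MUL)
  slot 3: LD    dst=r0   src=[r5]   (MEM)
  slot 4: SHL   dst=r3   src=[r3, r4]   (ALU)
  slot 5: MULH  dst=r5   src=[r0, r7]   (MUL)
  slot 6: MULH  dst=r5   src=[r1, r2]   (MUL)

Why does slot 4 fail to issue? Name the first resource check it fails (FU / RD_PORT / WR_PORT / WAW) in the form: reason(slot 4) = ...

reason(slot 4) = WR_PORT

(0) want 1×MUL +2rd +1wr — yes → AL2|MU1|ME1|BR1|rd6|wr2
(1) want 1×MUL +2rd +1wr — yes → AL2|MU0|ME1|BR1|rd4|wr1
(2) want 1×MUL +2rd +1wr — FU → AL2|MU0|ME1|BR1|rd4|wr1
(3) want 1×MEM +1rd +1wr — yes → AL2|MU0|ME0|BR1|rd3|wr0
(4) want 1×ALU +2rd +1wr — WR_PORT → AL2|MU0|ME0|BR1|rd3|wr0
(5) want 1×MUL +2rd +1wr — FU → AL2|MU0|ME0|BR1|rd3|wr0
(6) want 1×MUL +2rd +1wr — FU → AL2|MU0|ME0|BR1|rd3|wr0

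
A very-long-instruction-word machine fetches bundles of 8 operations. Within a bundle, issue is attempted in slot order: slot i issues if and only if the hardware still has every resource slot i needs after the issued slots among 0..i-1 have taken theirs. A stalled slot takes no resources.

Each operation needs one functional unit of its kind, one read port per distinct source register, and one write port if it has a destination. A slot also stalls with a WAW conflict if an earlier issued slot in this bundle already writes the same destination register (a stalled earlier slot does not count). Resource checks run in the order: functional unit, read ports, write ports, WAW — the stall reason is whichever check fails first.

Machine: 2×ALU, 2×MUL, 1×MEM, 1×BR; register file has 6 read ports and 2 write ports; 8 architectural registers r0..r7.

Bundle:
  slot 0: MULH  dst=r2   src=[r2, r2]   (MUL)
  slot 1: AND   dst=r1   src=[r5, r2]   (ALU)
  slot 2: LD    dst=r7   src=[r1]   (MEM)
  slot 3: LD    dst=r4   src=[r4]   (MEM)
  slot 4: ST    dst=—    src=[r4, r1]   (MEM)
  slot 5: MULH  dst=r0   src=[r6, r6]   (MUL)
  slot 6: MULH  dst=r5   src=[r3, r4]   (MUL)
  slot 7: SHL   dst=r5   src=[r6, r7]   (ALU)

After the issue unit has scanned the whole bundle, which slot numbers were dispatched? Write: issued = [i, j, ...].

(0) want 1×MUL +1rd +1wr — yes → AL2|MU1|ME1|BR1|rd5|wr1
(1) want 1×ALU +2rd +1wr — yes → AL1|MU1|ME1|BR1|rd3|wr0
(2) want 1×MEM +1rd +1wr — WR_PORT → AL1|MU1|ME1|BR1|rd3|wr0
(3) want 1×MEM +1rd +1wr — WR_PORT → AL1|MU1|ME1|BR1|rd3|wr0
(4) want 1×MEM +2rd +0wr — yes → AL1|MU1|ME0|BR1|rd1|wr0
(5) want 1×MUL +1rd +1wr — WR_PORT → AL1|MU1|ME0|BR1|rd1|wr0
(6) want 1×MUL +2rd +1wr — RD_PORT → AL1|MU1|ME0|BR1|rd1|wr0
(7) want 1×ALU +2rd +1wr — RD_PORT → AL1|MU1|ME0|BR1|rd1|wr0

issued = [0, 1, 4]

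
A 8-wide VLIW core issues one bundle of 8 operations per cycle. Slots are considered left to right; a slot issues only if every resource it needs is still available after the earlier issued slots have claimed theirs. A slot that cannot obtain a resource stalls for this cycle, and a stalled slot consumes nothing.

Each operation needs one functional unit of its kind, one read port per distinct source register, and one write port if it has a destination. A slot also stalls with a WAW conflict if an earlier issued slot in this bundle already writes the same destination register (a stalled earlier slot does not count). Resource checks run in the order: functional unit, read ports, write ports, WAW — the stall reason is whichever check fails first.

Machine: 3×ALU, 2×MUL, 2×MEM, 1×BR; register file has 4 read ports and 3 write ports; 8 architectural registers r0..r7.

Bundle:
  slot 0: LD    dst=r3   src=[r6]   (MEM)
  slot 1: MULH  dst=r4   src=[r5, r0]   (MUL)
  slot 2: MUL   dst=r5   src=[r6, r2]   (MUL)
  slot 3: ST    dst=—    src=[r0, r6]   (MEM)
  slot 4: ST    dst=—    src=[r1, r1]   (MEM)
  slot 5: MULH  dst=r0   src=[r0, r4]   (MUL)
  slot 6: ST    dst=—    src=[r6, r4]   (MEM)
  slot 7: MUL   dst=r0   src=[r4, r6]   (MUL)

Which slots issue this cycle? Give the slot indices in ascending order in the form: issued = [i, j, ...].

issued = [0, 1, 4]

#0 MEM src=r6 dispatched  <A:3 Mu:2 Ld:1 B:1 rd:3 wr:2>
#1 MUL src=r5,r0 dispatched  <A:3 Mu:1 Ld:1 B:1 rd:1 wr:1>
#2 MUL src=r6,r2 held:RD_PORT  <A:3 Mu:1 Ld:1 B:1 rd:1 wr:1>
#3 MEM src=r0,r6 held:RD_PORT  <A:3 Mu:1 Ld:1 B:1 rd:1 wr:1>
#4 MEM src=r1,r1 dispatched  <A:3 Mu:1 Ld:0 B:1 rd:0 wr:1>
#5 MUL src=r0,r4 held:RD_PORT  <A:3 Mu:1 Ld:0 B:1 rd:0 wr:1>
#6 MEM src=r6,r4 held:FU  <A:3 Mu:1 Ld:0 B:1 rd:0 wr:1>
#7 MUL src=r4,r6 held:RD_PORT  <A:3 Mu:1 Ld:0 B:1 rd:0 wr:1>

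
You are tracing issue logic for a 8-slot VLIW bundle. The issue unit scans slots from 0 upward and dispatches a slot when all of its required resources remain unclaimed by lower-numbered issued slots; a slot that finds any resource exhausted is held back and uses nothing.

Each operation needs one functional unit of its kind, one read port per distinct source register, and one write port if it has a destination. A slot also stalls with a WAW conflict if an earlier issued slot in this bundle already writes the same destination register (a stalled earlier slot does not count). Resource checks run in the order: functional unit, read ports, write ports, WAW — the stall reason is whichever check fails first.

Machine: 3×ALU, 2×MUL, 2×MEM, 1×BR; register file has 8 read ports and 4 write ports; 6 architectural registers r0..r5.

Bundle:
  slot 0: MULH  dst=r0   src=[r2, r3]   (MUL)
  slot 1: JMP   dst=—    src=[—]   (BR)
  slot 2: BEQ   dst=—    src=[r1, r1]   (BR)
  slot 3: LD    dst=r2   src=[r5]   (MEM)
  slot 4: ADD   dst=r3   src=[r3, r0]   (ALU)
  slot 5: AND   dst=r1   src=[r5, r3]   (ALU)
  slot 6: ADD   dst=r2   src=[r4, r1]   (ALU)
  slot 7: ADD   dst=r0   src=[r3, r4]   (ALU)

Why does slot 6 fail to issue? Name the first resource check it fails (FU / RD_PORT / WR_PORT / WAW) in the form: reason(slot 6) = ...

reason(slot 6) = RD_PORT

(0) want 1×MUL +2rd +1wr — yes → AL3|MU1|ME2|BR1|rd6|wr3
(1) want 1×BR +0rd +0wr — yes → AL3|MU1|ME2|BR0|rd6|wr3
(2) want 1×BR +1rd +0wr — FU → AL3|MU1|ME2|BR0|rd6|wr3
(3) want 1×MEM +1rd +1wr — yes → AL3|MU1|ME1|BR0|rd5|wr2
(4) want 1×ALU +2rd +1wr — yes → AL2|MU1|ME1|BR0|rd3|wr1
(5) want 1×ALU +2rd +1wr — yes → AL1|MU1|ME1|BR0|rd1|wr0
(6) want 1×ALU +2rd +1wr — RD_PORT → AL1|MU1|ME1|BR0|rd1|wr0
(7) want 1×ALU +2rd +1wr — RD_PORT → AL1|MU1|ME1|BR0|rd1|wr0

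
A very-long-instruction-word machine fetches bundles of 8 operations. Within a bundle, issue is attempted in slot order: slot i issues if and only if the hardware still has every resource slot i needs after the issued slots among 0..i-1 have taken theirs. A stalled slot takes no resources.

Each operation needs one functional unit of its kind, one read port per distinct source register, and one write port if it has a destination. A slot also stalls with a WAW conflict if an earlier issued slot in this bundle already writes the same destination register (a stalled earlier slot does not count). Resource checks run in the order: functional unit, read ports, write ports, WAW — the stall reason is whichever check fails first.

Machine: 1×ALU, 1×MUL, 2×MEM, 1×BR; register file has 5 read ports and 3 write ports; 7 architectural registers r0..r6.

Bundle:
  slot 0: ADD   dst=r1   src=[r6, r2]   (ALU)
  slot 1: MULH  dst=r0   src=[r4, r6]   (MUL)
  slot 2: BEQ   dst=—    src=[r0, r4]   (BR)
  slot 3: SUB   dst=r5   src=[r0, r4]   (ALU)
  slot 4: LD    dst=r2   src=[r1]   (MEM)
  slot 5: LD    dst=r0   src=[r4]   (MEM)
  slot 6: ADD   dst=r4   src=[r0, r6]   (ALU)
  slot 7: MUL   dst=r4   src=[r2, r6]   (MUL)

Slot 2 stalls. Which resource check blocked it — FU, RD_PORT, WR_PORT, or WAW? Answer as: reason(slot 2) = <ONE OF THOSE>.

reason(slot 2) = RD_PORT

slot 0 (ALU): ISSUE — free A0,Mu1,Ld2,B1 rp3 wp2
slot 1 (MUL): ISSUE — free A0,Mu0,Ld2,B1 rp1 wp1
slot 2 (BR): stall RD_PORT — free A0,Mu0,Ld2,B1 rp1 wp1
slot 3 (ALU): stall FU — free A0,Mu0,Ld2,B1 rp1 wp1
slot 4 (MEM): ISSUE — free A0,Mu0,Ld1,B1 rp0 wp0
slot 5 (MEM): stall RD_PORT — free A0,Mu0,Ld1,B1 rp0 wp0
slot 6 (ALU): stall FU — free A0,Mu0,Ld1,B1 rp0 wp0
slot 7 (MUL): stall FU — free A0,Mu0,Ld1,B1 rp0 wp0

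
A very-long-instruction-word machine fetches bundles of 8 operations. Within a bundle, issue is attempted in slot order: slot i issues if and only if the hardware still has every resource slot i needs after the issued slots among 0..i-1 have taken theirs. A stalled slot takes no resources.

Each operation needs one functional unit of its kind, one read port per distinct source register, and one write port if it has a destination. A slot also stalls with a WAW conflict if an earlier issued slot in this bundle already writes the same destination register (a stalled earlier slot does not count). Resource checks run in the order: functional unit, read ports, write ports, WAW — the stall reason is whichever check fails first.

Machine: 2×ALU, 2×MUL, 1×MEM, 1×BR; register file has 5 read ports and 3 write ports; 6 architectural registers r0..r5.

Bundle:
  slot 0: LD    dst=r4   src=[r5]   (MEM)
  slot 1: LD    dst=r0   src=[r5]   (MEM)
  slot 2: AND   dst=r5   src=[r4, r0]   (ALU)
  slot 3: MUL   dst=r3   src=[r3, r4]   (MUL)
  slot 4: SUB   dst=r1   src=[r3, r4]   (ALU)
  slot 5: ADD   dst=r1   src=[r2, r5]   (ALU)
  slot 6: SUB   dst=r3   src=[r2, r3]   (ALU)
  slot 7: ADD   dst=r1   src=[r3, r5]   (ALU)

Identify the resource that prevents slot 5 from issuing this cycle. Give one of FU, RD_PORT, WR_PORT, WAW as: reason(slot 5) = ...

  0. MEM→r4 ⇒ go  {2A/2Mu/0Ld/1B | 4r 2w}
  1. MEM→r0 ⇒ no(FU)  {2A/2Mu/0Ld/1B | 4r 2w}
  2. ALU→r5 ⇒ go  {1A/2Mu/0Ld/1B | 2r 1w}
  3. MUL→r3 ⇒ go  {1A/1Mu/0Ld/1B | 0r 0w}
  4. ALU→r1 ⇒ no(RD_PORT)  {1A/1Mu/0Ld/1B | 0r 0w}
  5. ALU→r1 ⇒ no(RD_PORT)  {1A/1Mu/0Ld/1B | 0r 0w}
  6. ALU→r3 ⇒ no(RD_PORT)  {1A/1Mu/0Ld/1B | 0r 0w}
  7. ALU→r1 ⇒ no(RD_PORT)  {1A/1Mu/0Ld/1B | 0r 0w}

reason(slot 5) = RD_PORT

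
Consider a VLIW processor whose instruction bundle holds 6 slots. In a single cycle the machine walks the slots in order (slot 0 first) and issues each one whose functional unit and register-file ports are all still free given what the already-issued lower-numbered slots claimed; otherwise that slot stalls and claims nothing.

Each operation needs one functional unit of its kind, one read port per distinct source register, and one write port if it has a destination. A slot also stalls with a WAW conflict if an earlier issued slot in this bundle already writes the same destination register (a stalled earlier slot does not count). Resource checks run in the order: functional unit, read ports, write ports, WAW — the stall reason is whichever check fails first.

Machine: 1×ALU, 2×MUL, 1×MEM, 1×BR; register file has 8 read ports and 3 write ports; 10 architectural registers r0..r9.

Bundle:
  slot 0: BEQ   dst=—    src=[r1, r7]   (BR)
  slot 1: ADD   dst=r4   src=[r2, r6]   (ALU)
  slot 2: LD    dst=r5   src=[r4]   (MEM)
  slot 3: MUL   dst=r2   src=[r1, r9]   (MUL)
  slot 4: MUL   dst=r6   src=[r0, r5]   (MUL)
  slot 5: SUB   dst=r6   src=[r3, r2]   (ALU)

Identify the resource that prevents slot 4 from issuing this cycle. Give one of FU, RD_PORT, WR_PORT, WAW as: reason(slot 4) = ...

reason(slot 4) = RD_PORT

(0) want 1×BR +2rd +0wr — yes → AL1|MU2|ME1|BR0|rd6|wr3
(1) want 1×ALU +2rd +1wr — yes → AL0|MU2|ME1|BR0|rd4|wr2
(2) want 1×MEM +1rd +1wr — yes → AL0|MU2|ME0|BR0|rd3|wr1
(3) want 1×MUL +2rd +1wr — yes → AL0|MU1|ME0|BR0|rd1|wr0
(4) want 1×MUL +2rd +1wr — RD_PORT → AL0|MU1|ME0|BR0|rd1|wr0
(5) want 1×ALU +2rd +1wr — FU → AL0|MU1|ME0|BR0|rd1|wr0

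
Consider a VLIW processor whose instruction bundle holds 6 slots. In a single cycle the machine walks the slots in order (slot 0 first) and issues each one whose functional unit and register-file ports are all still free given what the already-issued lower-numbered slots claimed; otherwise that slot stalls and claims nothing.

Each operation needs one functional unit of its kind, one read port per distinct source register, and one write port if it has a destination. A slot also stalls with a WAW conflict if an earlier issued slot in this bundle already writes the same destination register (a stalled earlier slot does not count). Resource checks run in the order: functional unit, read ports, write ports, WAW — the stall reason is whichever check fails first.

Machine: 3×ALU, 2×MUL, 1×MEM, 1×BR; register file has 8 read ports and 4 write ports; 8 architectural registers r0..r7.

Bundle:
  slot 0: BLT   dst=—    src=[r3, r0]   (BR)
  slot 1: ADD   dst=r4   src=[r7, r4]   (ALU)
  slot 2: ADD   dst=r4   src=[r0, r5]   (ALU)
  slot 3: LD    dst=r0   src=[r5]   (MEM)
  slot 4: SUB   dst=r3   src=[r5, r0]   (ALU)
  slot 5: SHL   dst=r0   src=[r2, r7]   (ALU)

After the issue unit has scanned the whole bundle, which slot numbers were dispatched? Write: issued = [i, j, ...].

issued = [0, 1, 3, 4]

[0] BR needs rd=2 wr=0: ok; after: ALU=3 MUL=2 MEM=1 BR=0, R=6, W=4
[1] ALU needs rd=2 wr=1: ok; after: ALU=2 MUL=2 MEM=1 BR=0, R=4, W=3
[2] ALU needs rd=2 wr=1: WAW; after: ALU=2 MUL=2 MEM=1 BR=0, R=4, W=3
[3] MEM needs rd=1 wr=1: ok; after: ALU=2 MUL=2 MEM=0 BR=0, R=3, W=2
[4] ALU needs rd=2 wr=1: ok; after: ALU=1 MUL=2 MEM=0 BR=0, R=1, W=1
[5] ALU needs rd=2 wr=1: RD_PORT; after: ALU=1 MUL=2 MEM=0 BR=0, R=1, W=1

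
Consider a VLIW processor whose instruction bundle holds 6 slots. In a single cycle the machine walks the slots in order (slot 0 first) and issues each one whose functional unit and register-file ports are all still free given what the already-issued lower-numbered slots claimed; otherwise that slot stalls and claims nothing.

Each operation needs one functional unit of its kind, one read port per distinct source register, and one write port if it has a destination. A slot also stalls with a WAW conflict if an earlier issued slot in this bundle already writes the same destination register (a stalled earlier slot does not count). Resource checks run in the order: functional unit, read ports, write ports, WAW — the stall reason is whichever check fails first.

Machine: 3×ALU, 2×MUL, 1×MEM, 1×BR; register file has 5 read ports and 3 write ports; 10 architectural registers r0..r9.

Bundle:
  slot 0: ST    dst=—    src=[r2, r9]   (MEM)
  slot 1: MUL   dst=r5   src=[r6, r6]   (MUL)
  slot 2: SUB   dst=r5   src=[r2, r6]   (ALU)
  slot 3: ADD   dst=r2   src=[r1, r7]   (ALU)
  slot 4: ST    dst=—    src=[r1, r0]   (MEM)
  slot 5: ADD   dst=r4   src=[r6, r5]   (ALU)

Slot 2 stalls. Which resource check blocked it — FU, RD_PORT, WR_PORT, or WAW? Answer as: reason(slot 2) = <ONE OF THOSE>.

reason(slot 2) = WAW

  0. MEM ⇒ go  {3A/2Mu/0Ld/1B | 3r 3w}
  1. MUL→r5 ⇒ go  {3A/1Mu/0Ld/1B | 2r 2w}
  2. ALU→r5 ⇒ no(WAW)  {3A/1Mu/0Ld/1B | 2r 2w}
  3. ALU→r2 ⇒ go  {2A/1Mu/0Ld/1B | 0r 1w}
  4. MEM ⇒ no(FU)  {2A/1Mu/0Ld/1B | 0r 1w}
  5. ALU→r4 ⇒ no(RD_PORT)  {2A/1Mu/0Ld/1B | 0r 1w}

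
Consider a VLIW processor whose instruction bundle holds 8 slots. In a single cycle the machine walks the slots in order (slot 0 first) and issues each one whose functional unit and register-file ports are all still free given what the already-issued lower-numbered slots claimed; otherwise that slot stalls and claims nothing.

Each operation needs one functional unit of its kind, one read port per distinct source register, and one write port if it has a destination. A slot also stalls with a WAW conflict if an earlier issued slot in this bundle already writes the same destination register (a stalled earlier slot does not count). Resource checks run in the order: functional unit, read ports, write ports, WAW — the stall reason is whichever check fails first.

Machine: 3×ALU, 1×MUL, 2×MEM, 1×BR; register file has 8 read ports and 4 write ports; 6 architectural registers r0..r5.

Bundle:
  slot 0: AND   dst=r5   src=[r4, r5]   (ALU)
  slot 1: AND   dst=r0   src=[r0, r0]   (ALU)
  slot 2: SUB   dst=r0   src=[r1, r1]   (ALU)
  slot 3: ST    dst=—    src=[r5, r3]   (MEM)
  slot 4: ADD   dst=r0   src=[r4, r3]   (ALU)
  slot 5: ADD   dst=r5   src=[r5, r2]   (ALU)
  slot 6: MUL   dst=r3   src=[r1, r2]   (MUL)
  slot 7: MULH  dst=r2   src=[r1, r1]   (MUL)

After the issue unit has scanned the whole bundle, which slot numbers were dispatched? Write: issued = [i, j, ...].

slot 0 (ALU): ISSUE — free A2,Mu1,Ld2,B1 rp6 wp3
slot 1 (ALU): ISSUE — free A1,Mu1,Ld2,B1 rp5 wp2
slot 2 (ALU): stall WAW — free A1,Mu1,Ld2,B1 rp5 wp2
slot 3 (MEM): ISSUE — free A1,Mu1,Ld1,B1 rp3 wp2
slot 4 (ALU): stall WAW — free A1,Mu1,Ld1,B1 rp3 wp2
slot 5 (ALU): stall WAW — free A1,Mu1,Ld1,B1 rp3 wp2
slot 6 (MUL): ISSUE — free A1,Mu0,Ld1,B1 rp1 wp1
slot 7 (MUL): stall FU — free A1,Mu0,Ld1,B1 rp1 wp1

issued = [0, 1, 3, 6]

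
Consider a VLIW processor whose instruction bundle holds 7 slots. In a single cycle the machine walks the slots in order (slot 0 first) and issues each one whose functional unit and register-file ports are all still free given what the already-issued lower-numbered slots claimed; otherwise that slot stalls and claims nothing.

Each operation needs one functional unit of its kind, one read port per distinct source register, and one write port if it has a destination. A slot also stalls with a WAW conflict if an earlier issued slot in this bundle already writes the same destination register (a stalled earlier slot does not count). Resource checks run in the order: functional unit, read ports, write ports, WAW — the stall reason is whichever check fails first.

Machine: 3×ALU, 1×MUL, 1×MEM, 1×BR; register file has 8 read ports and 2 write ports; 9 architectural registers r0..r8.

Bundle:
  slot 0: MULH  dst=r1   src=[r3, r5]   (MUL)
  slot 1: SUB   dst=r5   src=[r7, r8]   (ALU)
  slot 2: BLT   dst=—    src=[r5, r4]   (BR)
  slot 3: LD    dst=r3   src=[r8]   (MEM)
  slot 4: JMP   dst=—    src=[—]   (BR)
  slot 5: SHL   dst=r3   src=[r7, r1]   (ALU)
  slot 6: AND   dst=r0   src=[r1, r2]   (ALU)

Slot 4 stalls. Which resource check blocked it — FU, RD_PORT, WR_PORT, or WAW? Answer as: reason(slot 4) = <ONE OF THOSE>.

reason(slot 4) = FU

(0) want 1×MUL +2rd +1wr — yes → AL3|MU0|ME1|BR1|rd6|wr1
(1) want 1×ALU +2rd +1wr — yes → AL2|MU0|ME1|BR1|rd4|wr0
(2) want 1×BR +2rd +0wr — yes → AL2|MU0|ME1|BR0|rd2|wr0
(3) want 1×MEM +1rd +1wr — WR_PORT → AL2|MU0|ME1|BR0|rd2|wr0
(4) want 1×BR +0rd +0wr — FU → AL2|MU0|ME1|BR0|rd2|wr0
(5) want 1×ALU +2rd +1wr — WR_PORT → AL2|MU0|ME1|BR0|rd2|wr0
(6) want 1×ALU +2rd +1wr — WR_PORT → AL2|MU0|ME1|BR0|rd2|wr0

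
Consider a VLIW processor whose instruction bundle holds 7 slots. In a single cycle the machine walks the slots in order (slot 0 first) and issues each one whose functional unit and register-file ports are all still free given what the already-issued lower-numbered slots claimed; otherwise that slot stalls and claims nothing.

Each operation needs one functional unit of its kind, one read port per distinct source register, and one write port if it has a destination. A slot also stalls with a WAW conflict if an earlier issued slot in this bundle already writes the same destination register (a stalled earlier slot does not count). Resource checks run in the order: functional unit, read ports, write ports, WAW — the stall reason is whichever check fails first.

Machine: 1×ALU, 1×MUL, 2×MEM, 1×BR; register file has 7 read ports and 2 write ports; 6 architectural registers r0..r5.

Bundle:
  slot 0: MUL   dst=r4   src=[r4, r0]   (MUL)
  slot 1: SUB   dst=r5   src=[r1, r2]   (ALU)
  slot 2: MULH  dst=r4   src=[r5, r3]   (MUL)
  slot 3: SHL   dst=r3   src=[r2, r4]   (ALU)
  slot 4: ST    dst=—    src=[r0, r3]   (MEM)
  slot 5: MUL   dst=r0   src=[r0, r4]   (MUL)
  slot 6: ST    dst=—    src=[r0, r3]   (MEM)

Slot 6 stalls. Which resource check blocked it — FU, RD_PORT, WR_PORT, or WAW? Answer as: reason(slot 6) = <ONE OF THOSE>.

reason(slot 6) = RD_PORT

(0) want 1×MUL +2rd +1wr — yes → AL1|MU0|ME2|BR1|rd5|wr1
(1) want 1×ALU +2rd +1wr — yes → AL0|MU0|ME2|BR1|rd3|wr0
(2) want 1×MUL +2rd +1wr — FU → AL0|MU0|ME2|BR1|rd3|wr0
(3) want 1×ALU +2rd +1wr — FU → AL0|MU0|ME2|BR1|rd3|wr0
(4) want 1×MEM +2rd +0wr — yes → AL0|MU0|ME1|BR1|rd1|wr0
(5) want 1×MUL +2rd +1wr — FU → AL0|MU0|ME1|BR1|rd1|wr0
(6) want 1×MEM +2rd +0wr — RD_PORT → AL0|MU0|ME1|BR1|rd1|wr0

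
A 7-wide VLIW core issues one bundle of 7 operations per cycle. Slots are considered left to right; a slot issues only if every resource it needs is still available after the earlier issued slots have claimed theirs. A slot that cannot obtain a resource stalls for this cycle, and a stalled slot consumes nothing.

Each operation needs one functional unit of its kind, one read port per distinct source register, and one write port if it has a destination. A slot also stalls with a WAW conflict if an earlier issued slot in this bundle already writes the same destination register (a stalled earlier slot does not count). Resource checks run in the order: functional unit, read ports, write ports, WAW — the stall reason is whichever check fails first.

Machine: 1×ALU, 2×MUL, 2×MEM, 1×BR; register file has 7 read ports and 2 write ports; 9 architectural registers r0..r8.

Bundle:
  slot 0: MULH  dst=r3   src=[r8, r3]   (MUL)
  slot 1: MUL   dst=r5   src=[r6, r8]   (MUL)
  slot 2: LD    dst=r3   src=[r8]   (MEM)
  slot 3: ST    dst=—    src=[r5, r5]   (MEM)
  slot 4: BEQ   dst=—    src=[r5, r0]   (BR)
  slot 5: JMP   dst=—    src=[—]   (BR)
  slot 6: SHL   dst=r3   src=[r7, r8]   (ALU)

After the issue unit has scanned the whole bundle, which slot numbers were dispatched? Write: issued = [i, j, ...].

#0 MUL src=r8,r3 dispatched  <A:1 Mu:1 Ld:2 B:1 rd:5 wr:1>
#1 MUL src=r6,r8 dispatched  <A:1 Mu:0 Ld:2 B:1 rd:3 wr:0>
#2 MEM src=r8 held:WR_PORT  <A:1 Mu:0 Ld:2 B:1 rd:3 wr:0>
#3 MEM src=r5,r5 dispatched  <A:1 Mu:0 Ld:1 B:1 rd:2 wr:0>
#4 BR src=r5,r0 dispatched  <A:1 Mu:0 Ld:1 B:0 rd:0 wr:0>
#5 BR src=- held:FU  <A:1 Mu:0 Ld:1 B:0 rd:0 wr:0>
#6 ALU src=r7,r8 held:RD_PORT  <A:1 Mu:0 Ld:1 B:0 rd:0 wr:0>

issued = [0, 1, 3, 4]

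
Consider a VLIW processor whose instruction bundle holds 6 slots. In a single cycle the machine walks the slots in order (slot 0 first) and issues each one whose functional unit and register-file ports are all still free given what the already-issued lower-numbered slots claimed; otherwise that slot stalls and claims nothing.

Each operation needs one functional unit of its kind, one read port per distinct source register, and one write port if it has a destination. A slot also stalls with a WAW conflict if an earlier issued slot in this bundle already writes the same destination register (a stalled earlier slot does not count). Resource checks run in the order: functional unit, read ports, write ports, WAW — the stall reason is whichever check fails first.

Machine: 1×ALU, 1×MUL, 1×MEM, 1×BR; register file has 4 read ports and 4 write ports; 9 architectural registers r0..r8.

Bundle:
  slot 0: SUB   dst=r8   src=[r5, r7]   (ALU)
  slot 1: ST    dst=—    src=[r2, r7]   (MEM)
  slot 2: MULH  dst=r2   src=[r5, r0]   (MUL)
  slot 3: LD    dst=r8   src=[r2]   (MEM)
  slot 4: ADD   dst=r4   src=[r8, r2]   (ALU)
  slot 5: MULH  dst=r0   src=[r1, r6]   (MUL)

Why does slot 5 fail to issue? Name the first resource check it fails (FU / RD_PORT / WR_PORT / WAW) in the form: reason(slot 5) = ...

(0) want 1×ALU +2rd +1wr — yes → AL0|MU1|ME1|BR1|rd2|wr3
(1) want 1×MEM +2rd +0wr — yes → AL0|MU1|ME0|BR1|rd0|wr3
(2) want 1×MUL +2rd +1wr — RD_PORT → AL0|MU1|ME0|BR1|rd0|wr3
(3) want 1×MEM +1rd +1wr — FU → AL0|MU1|ME0|BR1|rd0|wr3
(4) want 1×ALU +2rd +1wr — FU → AL0|MU1|ME0|BR1|rd0|wr3
(5) want 1×MUL +2rd +1wr — RD_PORT → AL0|MU1|ME0|BR1|rd0|wr3

reason(slot 5) = RD_PORT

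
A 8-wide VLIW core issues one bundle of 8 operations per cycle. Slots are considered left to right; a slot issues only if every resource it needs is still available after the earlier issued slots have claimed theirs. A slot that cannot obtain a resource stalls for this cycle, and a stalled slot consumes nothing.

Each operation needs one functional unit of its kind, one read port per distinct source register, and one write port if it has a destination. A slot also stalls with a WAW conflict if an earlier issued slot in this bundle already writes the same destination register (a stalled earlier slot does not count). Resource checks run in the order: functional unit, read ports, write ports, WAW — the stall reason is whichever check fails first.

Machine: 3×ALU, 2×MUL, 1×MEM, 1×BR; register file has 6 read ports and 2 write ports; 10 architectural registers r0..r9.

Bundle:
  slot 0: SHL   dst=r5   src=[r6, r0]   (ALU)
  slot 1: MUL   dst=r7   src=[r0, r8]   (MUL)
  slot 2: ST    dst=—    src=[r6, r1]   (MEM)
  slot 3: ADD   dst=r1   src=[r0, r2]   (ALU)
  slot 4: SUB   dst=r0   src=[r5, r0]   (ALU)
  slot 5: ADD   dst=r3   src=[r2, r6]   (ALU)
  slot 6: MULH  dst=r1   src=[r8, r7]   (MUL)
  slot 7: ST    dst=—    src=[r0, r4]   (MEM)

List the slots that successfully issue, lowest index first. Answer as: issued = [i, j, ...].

(0) want 1×ALU +2rd +1wr — yes → AL2|MU2|ME1|BR1|rd4|wr1
(1) want 1×MUL +2rd +1wr — yes → AL2|MU1|ME1|BR1|rd2|wr0
(2) want 1×MEM +2rd +0wr — yes → AL2|MU1|ME0|BR1|rd0|wr0
(3) want 1×ALU +2rd +1wr — RD_PORT → AL2|MU1|ME0|BR1|rd0|wr0
(4) want 1×ALU +2rd +1wr — RD_PORT → AL2|MU1|ME0|BR1|rd0|wr0
(5) want 1×ALU +2rd +1wr — RD_PORT → AL2|MU1|ME0|BR1|rd0|wr0
(6) want 1×MUL +2rd +1wr — RD_PORT → AL2|MU1|ME0|BR1|rd0|wr0
(7) want 1×MEM +2rd +0wr — FU → AL2|MU1|ME0|BR1|rd0|wr0

issued = [0, 1, 2]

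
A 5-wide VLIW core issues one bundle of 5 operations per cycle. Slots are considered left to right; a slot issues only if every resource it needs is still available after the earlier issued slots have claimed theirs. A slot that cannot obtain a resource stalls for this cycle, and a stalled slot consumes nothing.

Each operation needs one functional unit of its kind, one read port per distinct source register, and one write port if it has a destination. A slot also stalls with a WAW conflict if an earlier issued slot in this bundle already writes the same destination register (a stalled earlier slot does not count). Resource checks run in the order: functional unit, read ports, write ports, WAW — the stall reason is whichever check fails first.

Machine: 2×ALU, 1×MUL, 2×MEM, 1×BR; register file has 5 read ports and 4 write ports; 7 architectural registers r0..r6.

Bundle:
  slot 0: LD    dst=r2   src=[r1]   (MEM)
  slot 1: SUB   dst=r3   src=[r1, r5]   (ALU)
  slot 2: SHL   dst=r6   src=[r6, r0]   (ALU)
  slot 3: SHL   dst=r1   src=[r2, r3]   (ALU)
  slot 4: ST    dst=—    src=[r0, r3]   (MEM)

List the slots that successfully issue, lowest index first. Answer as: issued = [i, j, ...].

slot 0 (MEM): ISSUE — free A2,Mu1,Ld1,B1 rp4 wp3
slot 1 (ALU): ISSUE — free A1,Mu1,Ld1,B1 rp2 wp2
slot 2 (ALU): ISSUE — free A0,Mu1,Ld1,B1 rp0 wp1
slot 3 (ALU): stall FU — free A0,Mu1,Ld1,B1 rp0 wp1
slot 4 (MEM): stall RD_PORT — free A0,Mu1,Ld1,B1 rp0 wp1

issued = [0, 1, 2]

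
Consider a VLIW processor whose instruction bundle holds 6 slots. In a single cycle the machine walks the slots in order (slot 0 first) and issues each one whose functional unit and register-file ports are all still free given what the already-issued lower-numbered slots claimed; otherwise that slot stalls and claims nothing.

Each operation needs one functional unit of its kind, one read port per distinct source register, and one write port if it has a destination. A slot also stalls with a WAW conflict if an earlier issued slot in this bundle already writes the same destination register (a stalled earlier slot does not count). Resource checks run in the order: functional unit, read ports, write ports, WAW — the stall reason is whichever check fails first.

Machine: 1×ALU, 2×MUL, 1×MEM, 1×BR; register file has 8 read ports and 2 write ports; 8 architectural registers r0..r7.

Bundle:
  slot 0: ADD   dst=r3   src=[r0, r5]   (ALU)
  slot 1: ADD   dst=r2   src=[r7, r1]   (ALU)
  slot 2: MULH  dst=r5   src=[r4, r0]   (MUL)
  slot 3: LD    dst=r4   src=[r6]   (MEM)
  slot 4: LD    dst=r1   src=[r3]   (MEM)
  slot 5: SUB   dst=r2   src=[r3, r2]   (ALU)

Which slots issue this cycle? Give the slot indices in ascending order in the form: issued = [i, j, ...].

issued = [0, 2]

#0 ALU src=r0,r5 dispatched  <A:0 Mu:2 Ld:1 B:1 rd:6 wr:1>
#1 ALU src=r7,r1 held:FU  <A:0 Mu:2 Ld:1 B:1 rd:6 wr:1>
#2 MUL src=r4,r0 dispatched  <A:0 Mu:1 Ld:1 B:1 rd:4 wr:0>
#3 MEM src=r6 held:WR_PORT  <A:0 Mu:1 Ld:1 B:1 rd:4 wr:0>
#4 MEM src=r3 held:WR_PORT  <A:0 Mu:1 Ld:1 B:1 rd:4 wr:0>
#5 ALU src=r3,r2 held:FU  <A:0 Mu:1 Ld:1 B:1 rd:4 wr:0>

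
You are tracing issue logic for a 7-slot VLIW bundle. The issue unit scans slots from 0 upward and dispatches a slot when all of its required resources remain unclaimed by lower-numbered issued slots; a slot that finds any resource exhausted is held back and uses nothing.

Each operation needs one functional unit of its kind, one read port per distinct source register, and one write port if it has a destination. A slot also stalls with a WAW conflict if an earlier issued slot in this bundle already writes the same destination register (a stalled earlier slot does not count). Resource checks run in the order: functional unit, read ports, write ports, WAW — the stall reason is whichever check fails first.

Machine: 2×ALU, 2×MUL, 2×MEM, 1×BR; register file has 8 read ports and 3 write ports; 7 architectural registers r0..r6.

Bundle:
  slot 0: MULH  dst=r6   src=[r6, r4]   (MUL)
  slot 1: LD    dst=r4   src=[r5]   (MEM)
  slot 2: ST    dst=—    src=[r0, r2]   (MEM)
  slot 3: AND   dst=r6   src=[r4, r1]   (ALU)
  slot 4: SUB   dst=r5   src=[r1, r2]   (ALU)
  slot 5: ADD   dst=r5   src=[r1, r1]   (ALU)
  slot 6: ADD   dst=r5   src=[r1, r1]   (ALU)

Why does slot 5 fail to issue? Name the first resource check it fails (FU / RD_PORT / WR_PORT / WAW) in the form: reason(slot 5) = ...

[0] MUL needs rd=2 wr=1: ok; after: ALU=2 MUL=1 MEM=2 BR=1, R=6, W=2
[1] MEM needs rd=1 wr=1: ok; after: ALU=2 MUL=1 MEM=1 BR=1, R=5, W=1
[2] MEM needs rd=2 wr=0: ok; after: ALU=2 MUL=1 MEM=0 BR=1, R=3, W=1
[3] ALU needs rd=2 wr=1: WAW; after: ALU=2 MUL=1 MEM=0 BR=1, R=3, W=1
[4] ALU needs rd=2 wr=1: ok; after: ALU=1 MUL=1 MEM=0 BR=1, R=1, W=0
[5] ALU needs rd=1 wr=1: WR_PORT; after: ALU=1 MUL=1 MEM=0 BR=1, R=1, W=0
[6] ALU needs rd=1 wr=1: WR_PORT; after: ALU=1 MUL=1 MEM=0 BR=1, R=1, W=0

reason(slot 5) = WR_PORT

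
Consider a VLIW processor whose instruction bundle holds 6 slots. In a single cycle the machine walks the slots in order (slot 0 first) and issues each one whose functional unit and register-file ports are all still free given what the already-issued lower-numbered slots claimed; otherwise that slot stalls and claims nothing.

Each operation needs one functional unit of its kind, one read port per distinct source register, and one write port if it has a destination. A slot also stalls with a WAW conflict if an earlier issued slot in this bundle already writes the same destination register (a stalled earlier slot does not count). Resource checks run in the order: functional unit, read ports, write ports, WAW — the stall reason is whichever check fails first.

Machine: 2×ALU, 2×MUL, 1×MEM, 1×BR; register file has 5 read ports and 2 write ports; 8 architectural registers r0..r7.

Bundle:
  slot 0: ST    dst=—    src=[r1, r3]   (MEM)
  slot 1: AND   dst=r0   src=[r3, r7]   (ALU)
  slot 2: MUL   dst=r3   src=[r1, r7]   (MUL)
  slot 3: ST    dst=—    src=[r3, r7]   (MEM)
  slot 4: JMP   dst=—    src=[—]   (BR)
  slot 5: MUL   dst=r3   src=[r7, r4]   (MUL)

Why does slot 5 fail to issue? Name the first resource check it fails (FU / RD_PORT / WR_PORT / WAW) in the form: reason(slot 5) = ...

reason(slot 5) = RD_PORT

slot 0 (MEM): ISSUE — free A2,Mu2,Ld0,B1 rp3 wp2
slot 1 (ALU): ISSUE — free A1,Mu2,Ld0,B1 rp1 wp1
slot 2 (MUL): stall RD_PORT — free A1,Mu2,Ld0,B1 rp1 wp1
slot 3 (MEM): stall FU — free A1,Mu2,Ld0,B1 rp1 wp1
slot 4 (BR): ISSUE — free A1,Mu2,Ld0,B0 rp1 wp1
slot 5 (MUL): stall RD_PORT — free A1,Mu2,Ld0,B0 rp1 wp1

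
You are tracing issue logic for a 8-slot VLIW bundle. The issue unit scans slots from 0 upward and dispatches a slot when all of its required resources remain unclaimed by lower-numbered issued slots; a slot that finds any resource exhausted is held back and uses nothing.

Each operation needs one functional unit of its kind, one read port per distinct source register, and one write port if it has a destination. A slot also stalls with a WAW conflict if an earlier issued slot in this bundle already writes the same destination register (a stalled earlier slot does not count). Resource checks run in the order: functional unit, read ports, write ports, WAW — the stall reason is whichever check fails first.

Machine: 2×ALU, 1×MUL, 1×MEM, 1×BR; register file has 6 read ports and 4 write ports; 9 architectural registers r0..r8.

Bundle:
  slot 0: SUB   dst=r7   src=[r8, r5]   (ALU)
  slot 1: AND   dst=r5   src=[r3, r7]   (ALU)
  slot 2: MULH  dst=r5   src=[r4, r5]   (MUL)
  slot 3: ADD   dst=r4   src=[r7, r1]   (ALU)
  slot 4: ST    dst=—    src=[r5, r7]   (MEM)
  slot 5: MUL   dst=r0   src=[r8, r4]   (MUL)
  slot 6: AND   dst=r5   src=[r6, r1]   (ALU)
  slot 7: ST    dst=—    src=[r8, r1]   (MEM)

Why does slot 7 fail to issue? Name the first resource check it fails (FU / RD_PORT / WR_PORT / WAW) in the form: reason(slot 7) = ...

reason(slot 7) = FU

[0] ALU needs rd=2 wr=1: ok; after: ALU=1 MUL=1 MEM=1 BR=1, R=4, W=3
[1] ALU needs rd=2 wr=1: ok; after: ALU=0 MUL=1 MEM=1 BR=1, R=2, W=2
[2] MUL needs rd=2 wr=1: WAW; after: ALU=0 MUL=1 MEM=1 BR=1, R=2, W=2
[3] ALU needs rd=2 wr=1: FU; after: ALU=0 MUL=1 MEM=1 BR=1, R=2, W=2
[4] MEM needs rd=2 wr=0: ok; after: ALU=0 MUL=1 MEM=0 BR=1, R=0, W=2
[5] MUL needs rd=2 wr=1: RD_PORT; after: ALU=0 MUL=1 MEM=0 BR=1, R=0, W=2
[6] ALU needs rd=2 wr=1: FU; after: ALU=0 MUL=1 MEM=0 BR=1, R=0, W=2
[7] MEM needs rd=2 wr=0: FU; after: ALU=0 MUL=1 MEM=0 BR=1, R=0, W=2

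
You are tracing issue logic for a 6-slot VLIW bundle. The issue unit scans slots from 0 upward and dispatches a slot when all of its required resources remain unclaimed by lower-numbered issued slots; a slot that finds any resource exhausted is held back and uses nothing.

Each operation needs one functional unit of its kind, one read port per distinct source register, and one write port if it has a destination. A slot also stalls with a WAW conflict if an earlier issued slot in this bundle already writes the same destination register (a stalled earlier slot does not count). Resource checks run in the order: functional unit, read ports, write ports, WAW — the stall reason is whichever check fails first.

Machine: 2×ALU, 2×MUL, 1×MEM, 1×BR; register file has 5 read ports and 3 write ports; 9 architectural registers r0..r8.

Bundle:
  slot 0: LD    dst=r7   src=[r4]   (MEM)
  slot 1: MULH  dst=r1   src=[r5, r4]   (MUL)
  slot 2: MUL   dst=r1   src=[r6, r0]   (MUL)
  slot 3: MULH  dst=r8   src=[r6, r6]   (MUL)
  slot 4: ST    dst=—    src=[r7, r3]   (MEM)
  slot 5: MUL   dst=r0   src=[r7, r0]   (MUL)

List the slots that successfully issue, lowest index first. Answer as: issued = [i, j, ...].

issued = [0, 1, 3]

  0. MEM→r7 ⇒ go  {2A/2Mu/0Ld/1B | 4r 2w}
  1. MUL→r1 ⇒ go  {2A/1Mu/0Ld/1B | 2r 1w}
  2. MUL→r1 ⇒ no(WAW)  {2A/1Mu/0Ld/1B | 2r 1w}
  3. MUL→r8 ⇒ go  {2A/0Mu/0Ld/1B | 1r 0w}
  4. MEM ⇒ no(FU)  {2A/0Mu/0Ld/1B | 1r 0w}
  5. MUL→r0 ⇒ no(FU)  {2A/0Mu/0Ld/1B | 1r 0w}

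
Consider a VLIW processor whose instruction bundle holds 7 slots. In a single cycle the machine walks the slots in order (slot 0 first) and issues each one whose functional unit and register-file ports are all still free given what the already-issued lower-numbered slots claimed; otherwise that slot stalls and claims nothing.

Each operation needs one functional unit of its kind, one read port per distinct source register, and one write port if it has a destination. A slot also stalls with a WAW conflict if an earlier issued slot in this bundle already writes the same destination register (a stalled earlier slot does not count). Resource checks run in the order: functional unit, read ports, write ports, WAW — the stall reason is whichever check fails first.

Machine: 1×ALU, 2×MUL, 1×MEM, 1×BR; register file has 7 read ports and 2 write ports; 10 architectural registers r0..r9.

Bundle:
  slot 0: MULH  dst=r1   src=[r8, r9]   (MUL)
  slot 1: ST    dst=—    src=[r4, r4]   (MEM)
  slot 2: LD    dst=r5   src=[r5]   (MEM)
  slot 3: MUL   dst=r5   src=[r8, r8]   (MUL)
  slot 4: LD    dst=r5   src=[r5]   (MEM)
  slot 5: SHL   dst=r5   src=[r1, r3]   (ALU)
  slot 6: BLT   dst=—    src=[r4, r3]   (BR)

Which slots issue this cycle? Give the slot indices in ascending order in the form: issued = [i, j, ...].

[0] MUL needs rd=2 wr=1: ok; after: ALU=1 MUL=1 MEM=1 BR=1, R=5, W=1
[1] MEM needs rd=1 wr=0: ok; after: ALU=1 MUL=1 MEM=0 BR=1, R=4, W=1
[2] MEM needs rd=1 wr=1: FU; after: ALU=1 MUL=1 MEM=0 BR=1, R=4, W=1
[3] MUL needs rd=1 wr=1: ok; after: ALU=1 MUL=0 MEM=0 BR=1, R=3, W=0
[4] MEM needs rd=1 wr=1: FU; after: ALU=1 MUL=0 MEM=0 BR=1, R=3, W=0
[5] ALU needs rd=2 wr=1: WR_PORT; after: ALU=1 MUL=0 MEM=0 BR=1, R=3, W=0
[6] BR needs rd=2 wr=0: ok; after: ALU=1 MUL=0 MEM=0 BR=0, R=1, W=0

issued = [0, 1, 3, 6]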